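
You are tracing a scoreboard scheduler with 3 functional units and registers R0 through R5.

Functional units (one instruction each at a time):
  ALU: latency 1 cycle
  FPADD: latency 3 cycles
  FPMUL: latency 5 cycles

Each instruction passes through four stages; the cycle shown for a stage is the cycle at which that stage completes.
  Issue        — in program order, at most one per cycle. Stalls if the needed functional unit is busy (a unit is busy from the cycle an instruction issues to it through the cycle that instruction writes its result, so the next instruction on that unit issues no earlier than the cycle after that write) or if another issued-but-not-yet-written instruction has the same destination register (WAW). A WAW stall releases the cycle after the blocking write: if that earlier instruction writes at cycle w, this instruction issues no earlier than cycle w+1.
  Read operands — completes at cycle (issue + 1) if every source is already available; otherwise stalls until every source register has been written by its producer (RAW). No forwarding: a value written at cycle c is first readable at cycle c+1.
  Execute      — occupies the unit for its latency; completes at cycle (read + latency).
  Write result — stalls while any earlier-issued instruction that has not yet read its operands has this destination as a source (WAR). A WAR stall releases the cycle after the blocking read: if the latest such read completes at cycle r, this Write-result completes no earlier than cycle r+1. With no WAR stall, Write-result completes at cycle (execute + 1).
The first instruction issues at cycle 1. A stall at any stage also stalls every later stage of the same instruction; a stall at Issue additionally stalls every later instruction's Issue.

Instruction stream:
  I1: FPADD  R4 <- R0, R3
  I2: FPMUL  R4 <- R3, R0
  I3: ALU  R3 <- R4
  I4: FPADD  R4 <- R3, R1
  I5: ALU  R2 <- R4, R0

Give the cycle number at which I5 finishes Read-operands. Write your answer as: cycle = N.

cycle = 23

I1 -> (1, 2, 5, 6)
I2 -> (7, 8, 13, 14)  // WAW R4: wait I1 write@6
I3 -> (8, 15, 16, 17)  // RAW R4: wait I2 write@14
I4 -> (15, 18, 21, 22)  // WAW R4: wait I2 write@14, RAW R3: wait I3 write@17
I5 -> (18, 23, 24, 25)  // struct: ALU busy until I3 writes@17, RAW R4: wait I4 write@22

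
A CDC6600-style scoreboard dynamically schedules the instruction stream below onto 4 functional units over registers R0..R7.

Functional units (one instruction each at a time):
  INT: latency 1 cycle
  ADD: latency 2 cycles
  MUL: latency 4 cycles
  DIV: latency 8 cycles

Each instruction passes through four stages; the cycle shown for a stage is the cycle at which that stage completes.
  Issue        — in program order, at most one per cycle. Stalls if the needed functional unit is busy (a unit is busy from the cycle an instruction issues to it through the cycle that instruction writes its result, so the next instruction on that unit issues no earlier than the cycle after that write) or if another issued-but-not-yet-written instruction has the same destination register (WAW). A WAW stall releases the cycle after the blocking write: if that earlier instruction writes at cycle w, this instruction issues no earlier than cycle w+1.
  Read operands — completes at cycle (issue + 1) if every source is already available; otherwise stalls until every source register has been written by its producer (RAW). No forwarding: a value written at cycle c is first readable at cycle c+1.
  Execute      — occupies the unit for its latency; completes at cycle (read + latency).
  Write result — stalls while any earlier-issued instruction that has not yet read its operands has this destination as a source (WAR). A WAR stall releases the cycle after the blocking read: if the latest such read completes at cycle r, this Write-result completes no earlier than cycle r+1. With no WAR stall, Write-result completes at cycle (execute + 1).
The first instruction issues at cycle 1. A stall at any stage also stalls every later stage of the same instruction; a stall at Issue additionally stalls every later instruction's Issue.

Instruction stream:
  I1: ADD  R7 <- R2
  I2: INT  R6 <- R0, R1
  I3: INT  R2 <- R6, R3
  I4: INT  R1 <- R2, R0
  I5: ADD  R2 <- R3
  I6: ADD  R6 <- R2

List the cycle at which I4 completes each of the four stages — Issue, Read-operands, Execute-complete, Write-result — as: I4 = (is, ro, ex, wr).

1) issue 1, read 2, done 4, write 5
2) issue 2, read 3, done 4, write 5
3) issue 6, read 7, done 8, write 9  <struct: INT busy until I2 writes@5>
4) issue 10, read 11, done 12, write 13  <struct: INT busy until I3 writes@9>
5) issue 11, read 12, done 14, write 15
6) issue 16, read 17, done 19, write 20  <struct: ADD busy until I5 writes@15>

I4 = (10, 11, 12, 13)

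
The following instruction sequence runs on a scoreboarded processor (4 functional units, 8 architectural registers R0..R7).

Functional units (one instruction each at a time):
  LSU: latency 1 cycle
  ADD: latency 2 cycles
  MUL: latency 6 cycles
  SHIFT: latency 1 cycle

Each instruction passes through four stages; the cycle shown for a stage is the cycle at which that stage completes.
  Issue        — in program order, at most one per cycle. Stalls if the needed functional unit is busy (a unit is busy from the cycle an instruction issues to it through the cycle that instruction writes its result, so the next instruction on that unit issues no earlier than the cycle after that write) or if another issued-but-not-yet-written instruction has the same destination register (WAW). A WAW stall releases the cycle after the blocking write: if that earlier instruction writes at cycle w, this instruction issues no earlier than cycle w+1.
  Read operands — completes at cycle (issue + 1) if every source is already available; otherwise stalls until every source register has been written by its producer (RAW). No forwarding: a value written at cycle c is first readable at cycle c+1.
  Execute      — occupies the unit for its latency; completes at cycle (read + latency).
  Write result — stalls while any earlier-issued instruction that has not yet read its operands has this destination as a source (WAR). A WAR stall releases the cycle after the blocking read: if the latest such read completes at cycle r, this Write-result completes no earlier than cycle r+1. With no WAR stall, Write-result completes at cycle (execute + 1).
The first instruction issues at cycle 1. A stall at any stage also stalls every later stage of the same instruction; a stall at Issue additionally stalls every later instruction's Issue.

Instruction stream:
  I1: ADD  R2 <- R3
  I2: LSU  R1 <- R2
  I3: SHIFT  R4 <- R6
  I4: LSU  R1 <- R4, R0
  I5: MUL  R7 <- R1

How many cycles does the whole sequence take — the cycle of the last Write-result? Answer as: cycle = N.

cycle = 20

I1: IS=1 RO=2 EX=4 WR=5
I2: IS=2 RO=6 EX=7 WR=8  [RAW R2: wait I1 write@5]
I3: IS=3 RO=4 EX=5 WR=6
I4: IS=9 RO=10 EX=11 WR=12  [struct: LSU busy until I2 writes@8]
I5: IS=10 RO=13 EX=19 WR=20  [RAW R1: wait I4 write@12]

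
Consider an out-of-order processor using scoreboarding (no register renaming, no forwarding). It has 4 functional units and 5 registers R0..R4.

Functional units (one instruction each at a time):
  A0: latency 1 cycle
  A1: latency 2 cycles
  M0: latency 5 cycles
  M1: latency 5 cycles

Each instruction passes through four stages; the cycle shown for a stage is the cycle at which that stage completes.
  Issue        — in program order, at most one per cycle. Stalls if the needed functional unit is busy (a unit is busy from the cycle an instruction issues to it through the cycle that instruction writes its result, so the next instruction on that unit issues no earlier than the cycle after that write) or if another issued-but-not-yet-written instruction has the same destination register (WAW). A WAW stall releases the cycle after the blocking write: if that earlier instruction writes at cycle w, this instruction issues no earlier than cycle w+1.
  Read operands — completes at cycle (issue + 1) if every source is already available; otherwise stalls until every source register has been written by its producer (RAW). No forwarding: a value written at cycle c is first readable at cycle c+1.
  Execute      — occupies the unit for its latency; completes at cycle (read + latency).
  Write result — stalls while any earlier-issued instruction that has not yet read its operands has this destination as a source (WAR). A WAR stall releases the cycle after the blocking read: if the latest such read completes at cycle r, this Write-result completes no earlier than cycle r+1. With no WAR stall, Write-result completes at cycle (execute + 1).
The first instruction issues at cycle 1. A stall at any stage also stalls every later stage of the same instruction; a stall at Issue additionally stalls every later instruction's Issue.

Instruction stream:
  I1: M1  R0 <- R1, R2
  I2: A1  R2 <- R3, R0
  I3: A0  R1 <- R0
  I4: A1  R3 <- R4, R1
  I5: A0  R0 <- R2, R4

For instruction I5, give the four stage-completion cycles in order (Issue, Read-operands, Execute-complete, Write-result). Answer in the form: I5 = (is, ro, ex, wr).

1) issue 1, read 2, done 7, write 8
2) issue 2, read 9, done 11, write 12  <RAW R0: wait I1 write@8>
3) issue 3, read 9, done 10, write 11  <RAW R0: wait I1 write@8>
4) issue 13, read 14, done 16, write 17  <struct: A1 busy until I2 writes@12>
5) issue 14, read 15, done 16, write 17

I5 = (14, 15, 16, 17)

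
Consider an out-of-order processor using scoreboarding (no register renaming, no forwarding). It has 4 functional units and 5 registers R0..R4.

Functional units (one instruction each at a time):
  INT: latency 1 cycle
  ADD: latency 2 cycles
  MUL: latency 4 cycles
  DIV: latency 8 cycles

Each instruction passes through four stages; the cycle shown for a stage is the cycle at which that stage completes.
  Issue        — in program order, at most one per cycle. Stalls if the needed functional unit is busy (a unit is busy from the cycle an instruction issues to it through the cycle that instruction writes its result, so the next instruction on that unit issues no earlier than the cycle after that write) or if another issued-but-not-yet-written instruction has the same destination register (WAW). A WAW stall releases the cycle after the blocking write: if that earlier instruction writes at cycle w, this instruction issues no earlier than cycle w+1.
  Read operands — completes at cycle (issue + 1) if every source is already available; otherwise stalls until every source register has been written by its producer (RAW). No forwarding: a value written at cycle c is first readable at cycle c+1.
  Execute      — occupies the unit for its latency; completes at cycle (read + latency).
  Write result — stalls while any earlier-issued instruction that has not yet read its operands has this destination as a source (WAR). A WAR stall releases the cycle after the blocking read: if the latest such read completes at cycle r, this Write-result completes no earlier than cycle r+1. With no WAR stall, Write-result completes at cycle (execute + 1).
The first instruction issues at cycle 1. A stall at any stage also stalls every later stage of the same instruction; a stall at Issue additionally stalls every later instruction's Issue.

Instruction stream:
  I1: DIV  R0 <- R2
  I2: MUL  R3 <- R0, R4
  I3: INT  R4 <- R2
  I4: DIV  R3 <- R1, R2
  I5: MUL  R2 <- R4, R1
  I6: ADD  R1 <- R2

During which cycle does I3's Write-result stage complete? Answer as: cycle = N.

cycle = 13

I1  is:1  ro:2  ex:10  wr:11
I2  is:2  ro:12  ex:16  wr:17  — RAW R0: wait I1 write@11
I3  is:3  ro:4  ex:5  wr:13  — WAR R4: wait I2 read@12
I4  is:18  ro:19  ex:27  wr:28  — WAW R3: wait I2 write@17
I5  is:19  ro:20  ex:24  wr:25
I6  is:20  ro:26  ex:28  wr:29  — RAW R2: wait I5 write@25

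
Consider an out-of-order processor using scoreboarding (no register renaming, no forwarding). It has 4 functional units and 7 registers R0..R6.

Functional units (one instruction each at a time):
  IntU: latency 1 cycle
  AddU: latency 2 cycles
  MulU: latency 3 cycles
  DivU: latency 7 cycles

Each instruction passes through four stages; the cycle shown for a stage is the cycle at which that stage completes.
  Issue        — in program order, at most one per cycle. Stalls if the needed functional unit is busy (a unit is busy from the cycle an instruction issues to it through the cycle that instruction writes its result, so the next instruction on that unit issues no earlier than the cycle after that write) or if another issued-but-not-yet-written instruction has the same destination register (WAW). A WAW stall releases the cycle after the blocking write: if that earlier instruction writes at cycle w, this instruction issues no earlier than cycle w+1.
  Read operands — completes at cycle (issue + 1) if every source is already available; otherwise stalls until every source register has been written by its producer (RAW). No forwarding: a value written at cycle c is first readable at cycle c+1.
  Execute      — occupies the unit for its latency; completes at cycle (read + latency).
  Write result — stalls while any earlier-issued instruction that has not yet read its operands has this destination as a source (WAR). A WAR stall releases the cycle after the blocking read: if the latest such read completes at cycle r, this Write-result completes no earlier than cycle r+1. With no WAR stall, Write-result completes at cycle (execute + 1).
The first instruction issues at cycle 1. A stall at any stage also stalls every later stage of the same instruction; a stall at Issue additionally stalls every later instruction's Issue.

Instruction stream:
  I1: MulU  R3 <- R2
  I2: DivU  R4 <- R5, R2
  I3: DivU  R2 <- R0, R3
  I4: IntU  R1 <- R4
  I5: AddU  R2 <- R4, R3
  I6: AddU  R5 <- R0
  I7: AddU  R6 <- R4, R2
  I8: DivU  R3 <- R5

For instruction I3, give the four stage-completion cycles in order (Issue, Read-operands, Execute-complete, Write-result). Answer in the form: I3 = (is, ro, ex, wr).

I3 = (12, 13, 20, 21)

c1: I1 dispatched to MulU
c2: I1 operands ready, I2 dispatched to DivU
c3: I2 operands ready
c5: I1 complete
c6: R3←I1
c10: I2 complete
c11: R4←I2
c12: I3 dispatched to DivU
c13: I3 operands ready, I4 dispatched to IntU
c14: I4 operands ready
c15: I4 complete
c16: R1←I4
c20: I3 complete
c21: R2←I3
c22: I5 dispatched to AddU
c23: I5 operands ready
c25: I5 complete
c26: R2←I5
c27: I6 dispatched to AddU
c28: I6 operands ready
c30: I6 complete
c31: R5←I6
c32: I7 dispatched to AddU
c33: I7 operands ready, I8 dispatched to DivU
c34: I8 operands ready
c35: I7 complete
c36: R6←I7
c41: I8 complete
c42: R3←I8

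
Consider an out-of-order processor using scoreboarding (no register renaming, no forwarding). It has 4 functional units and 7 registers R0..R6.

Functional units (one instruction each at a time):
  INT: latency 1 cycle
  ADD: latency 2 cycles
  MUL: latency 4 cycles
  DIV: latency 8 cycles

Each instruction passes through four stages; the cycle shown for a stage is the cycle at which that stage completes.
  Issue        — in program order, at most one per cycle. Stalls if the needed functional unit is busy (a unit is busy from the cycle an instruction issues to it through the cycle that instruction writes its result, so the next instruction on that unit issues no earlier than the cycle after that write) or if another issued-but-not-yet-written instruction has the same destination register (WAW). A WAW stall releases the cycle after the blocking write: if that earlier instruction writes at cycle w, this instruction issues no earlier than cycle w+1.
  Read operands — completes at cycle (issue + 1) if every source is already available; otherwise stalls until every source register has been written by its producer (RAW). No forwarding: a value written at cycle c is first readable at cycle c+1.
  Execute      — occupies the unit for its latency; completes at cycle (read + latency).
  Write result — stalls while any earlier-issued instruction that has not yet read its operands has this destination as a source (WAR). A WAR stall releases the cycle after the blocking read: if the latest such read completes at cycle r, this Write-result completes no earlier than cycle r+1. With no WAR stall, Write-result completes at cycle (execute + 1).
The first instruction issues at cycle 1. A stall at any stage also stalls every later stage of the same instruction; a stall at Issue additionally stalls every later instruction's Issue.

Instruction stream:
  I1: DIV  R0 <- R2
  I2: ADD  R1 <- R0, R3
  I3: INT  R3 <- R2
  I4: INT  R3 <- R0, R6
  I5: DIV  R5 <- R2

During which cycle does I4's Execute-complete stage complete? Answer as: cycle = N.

cycle 1: I1→DIV
cycle 2: I1 RO · I2→ADD
cycle 3: I3→INT
cycle 4: I3 RO
cycle 5: I3 EX
cycle 10: I1 EX
cycle 11: I1 WR R0
cycle 12: I2 RO
cycle 13: I3 WR R3
cycle 14: I2 EX · I4→INT
cycle 15: I2 WR R1 · I4 RO · I5→DIV
cycle 16: I4 EX · I5 RO
cycle 17: I4 WR R3
cycle 24: I5 EX
cycle 25: I5 WR R5

cycle = 16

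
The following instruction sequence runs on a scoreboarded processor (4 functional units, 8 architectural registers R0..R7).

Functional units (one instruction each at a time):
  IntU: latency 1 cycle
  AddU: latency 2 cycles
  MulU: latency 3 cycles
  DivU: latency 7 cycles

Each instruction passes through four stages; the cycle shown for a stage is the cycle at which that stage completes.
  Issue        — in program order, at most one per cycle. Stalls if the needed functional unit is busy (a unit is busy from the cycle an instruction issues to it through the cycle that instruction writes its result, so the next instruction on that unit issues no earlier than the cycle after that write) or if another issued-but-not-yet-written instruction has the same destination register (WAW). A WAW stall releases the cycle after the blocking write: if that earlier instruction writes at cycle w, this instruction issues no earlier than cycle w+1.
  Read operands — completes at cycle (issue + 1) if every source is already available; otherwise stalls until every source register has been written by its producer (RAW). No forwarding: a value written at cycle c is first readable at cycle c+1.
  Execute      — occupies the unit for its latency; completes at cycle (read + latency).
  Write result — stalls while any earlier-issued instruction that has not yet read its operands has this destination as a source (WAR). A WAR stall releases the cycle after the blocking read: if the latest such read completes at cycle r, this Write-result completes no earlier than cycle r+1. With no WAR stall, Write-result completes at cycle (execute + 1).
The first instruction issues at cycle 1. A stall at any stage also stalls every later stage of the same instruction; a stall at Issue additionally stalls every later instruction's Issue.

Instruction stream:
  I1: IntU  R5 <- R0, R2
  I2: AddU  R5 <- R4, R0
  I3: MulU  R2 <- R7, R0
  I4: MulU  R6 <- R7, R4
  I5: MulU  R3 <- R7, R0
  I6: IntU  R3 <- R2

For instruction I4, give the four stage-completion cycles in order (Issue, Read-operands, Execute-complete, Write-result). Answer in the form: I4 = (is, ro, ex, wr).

c1: issue I1 (IntU)
c2: I1 read-ops
c3: I1 finished on IntU
c4: I1→R5
c5: issue I2 (AddU)
c6: I2 read-ops; issue I3 (MulU)
c7: I3 read-ops
c8: I2 finished on AddU
c9: I2→R5
c10: I3 finished on MulU
c11: I3→R2
c12: issue I4 (MulU)
c13: I4 read-ops
c16: I4 finished on MulU
c17: I4→R6
c18: issue I5 (MulU)
c19: I5 read-ops
c22: I5 finished on MulU
c23: I5→R3
c24: issue I6 (IntU)
c25: I6 read-ops
c26: I6 finished on IntU
c27: I6→R3

I4 = (12, 13, 16, 17)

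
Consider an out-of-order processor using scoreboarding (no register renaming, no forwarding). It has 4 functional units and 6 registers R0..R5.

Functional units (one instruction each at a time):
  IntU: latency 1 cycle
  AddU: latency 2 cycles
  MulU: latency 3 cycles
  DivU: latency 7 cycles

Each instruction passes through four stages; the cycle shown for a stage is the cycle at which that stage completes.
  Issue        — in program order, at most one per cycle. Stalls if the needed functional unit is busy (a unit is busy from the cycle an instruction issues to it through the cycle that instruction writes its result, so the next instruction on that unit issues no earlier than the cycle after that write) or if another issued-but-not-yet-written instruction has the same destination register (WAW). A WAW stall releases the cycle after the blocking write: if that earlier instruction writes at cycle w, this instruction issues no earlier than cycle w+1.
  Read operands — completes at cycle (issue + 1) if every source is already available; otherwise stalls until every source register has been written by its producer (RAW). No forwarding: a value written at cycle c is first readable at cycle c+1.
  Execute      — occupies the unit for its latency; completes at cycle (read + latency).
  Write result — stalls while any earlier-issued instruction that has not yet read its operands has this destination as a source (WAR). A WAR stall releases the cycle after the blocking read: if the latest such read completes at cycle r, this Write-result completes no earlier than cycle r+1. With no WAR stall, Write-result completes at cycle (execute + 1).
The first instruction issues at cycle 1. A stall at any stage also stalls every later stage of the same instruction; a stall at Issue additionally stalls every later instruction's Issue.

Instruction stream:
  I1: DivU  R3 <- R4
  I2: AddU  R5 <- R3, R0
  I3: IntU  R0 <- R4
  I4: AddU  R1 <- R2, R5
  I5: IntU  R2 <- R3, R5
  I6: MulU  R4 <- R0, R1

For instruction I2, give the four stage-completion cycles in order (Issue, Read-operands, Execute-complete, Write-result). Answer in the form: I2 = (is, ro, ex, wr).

[1] issue I1 (DivU)
[2] I1 read-ops · issue I2 (AddU)
[3] issue I3 (IntU)
[4] I3 read-ops
[5] I3 finished on IntU
[9] I1 finished on DivU
[10] I1→R3
[11] I2 read-ops
[12] I3→R0
[13] I2 finished on AddU
[14] I2→R5
[15] issue I4 (AddU)
[16] I4 read-ops · issue I5 (IntU)
[17] I5 read-ops · issue I6 (MulU)
[18] I4 finished on AddU · I5 finished on IntU
[19] I4→R1 · I5→R2
[20] I6 read-ops
[23] I6 finished on MulU
[24] I6→R4

I2 = (2, 11, 13, 14)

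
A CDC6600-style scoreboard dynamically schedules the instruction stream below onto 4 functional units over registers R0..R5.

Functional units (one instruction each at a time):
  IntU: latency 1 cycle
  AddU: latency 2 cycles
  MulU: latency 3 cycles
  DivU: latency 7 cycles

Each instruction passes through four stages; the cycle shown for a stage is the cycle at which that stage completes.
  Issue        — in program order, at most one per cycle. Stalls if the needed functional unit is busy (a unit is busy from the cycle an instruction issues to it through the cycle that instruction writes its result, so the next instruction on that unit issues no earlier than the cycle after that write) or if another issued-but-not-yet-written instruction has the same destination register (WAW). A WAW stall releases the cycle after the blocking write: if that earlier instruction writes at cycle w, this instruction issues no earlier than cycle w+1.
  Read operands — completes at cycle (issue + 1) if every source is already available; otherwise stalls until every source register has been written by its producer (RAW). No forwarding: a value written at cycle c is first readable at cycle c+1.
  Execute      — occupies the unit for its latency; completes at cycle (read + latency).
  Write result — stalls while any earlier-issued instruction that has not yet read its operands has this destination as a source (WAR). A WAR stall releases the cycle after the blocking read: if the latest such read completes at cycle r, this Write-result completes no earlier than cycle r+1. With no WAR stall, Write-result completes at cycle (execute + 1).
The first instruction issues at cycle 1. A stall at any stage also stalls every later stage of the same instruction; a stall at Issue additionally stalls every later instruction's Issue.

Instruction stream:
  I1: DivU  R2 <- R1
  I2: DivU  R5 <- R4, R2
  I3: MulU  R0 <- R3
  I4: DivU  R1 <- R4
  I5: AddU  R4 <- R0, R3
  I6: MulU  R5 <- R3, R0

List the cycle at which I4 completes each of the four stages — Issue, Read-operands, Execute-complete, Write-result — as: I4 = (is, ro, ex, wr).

  I1 | 1 | 2 | 9 | 10
  I2 | 11 | 12 | 19 | 20   struct: DivU busy until I1 writes@10
  I3 | 12 | 13 | 16 | 17
  I4 | 21 | 22 | 29 | 30   struct: DivU busy until I2 writes@20
  I5 | 22 | 23 | 25 | 26
  I6 | 23 | 24 | 27 | 28

I4 = (21, 22, 29, 30)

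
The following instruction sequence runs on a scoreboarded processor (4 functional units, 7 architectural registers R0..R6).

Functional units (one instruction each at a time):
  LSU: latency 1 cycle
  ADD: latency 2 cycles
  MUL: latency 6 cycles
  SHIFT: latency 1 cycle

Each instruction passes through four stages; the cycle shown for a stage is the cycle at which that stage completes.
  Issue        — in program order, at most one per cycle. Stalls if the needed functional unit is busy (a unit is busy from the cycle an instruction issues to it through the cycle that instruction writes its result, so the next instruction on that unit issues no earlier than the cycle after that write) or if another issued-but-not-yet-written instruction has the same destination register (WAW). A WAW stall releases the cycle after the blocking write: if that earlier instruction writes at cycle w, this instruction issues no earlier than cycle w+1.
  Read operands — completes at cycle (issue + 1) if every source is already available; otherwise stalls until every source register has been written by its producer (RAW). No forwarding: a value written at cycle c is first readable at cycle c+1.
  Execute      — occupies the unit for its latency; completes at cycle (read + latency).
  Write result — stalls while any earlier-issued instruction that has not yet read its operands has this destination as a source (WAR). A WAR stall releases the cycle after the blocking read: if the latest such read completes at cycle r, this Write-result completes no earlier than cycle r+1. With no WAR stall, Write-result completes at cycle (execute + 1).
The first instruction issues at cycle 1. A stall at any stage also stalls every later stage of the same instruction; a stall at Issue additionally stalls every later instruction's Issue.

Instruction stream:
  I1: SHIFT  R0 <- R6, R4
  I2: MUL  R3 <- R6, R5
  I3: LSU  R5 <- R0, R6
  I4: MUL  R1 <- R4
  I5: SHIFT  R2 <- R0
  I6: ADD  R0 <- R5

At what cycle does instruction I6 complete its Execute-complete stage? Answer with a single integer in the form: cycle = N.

[1] I1 dispatched to SHIFT
[2] I1 operands ready · I2 dispatched to MUL
[3] I1 complete · I2 operands ready · I3 dispatched to LSU
[4] R0←I1
[5] I3 operands ready
[6] I3 complete
[7] R5←I3
[9] I2 complete
[10] R3←I2
[11] I4 dispatched to MUL
[12] I4 operands ready · I5 dispatched to SHIFT
[13] I5 operands ready · I6 dispatched to ADD
[14] I5 complete · I6 operands ready
[15] R2←I5
[16] I6 complete
[17] R0←I6
[18] I4 complete
[19] R1←I4

cycle = 16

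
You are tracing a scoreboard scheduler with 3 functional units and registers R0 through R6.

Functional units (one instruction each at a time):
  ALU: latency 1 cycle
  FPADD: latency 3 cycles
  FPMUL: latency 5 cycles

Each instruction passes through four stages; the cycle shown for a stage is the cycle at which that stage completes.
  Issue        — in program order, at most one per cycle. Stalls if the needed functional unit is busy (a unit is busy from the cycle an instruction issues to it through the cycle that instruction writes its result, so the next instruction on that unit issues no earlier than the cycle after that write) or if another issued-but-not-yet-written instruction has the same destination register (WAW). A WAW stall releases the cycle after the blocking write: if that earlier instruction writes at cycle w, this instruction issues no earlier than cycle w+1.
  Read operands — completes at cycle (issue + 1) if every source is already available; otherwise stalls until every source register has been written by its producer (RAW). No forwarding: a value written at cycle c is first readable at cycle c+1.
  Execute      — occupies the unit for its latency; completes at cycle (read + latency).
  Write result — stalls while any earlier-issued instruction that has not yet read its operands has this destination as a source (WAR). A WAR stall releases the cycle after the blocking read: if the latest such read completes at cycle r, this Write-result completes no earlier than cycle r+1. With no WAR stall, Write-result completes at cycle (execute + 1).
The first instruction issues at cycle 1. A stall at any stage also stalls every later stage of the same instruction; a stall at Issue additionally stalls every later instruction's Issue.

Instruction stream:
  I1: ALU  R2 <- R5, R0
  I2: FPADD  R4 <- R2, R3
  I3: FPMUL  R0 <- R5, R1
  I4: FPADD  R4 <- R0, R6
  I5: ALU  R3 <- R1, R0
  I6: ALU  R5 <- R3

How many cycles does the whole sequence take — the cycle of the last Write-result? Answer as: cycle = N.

[I1] 1/2/3/4
[I2] 2/5/8/9  (RAW R2: wait I1 write@4)
[I3] 3/4/9/10
[I4] 10/11/14/15  (struct: FPADD busy until I2 writes@9)
[I5] 11/12/13/14
[I6] 15/16/17/18  (struct: ALU busy until I5 writes@14)

cycle = 18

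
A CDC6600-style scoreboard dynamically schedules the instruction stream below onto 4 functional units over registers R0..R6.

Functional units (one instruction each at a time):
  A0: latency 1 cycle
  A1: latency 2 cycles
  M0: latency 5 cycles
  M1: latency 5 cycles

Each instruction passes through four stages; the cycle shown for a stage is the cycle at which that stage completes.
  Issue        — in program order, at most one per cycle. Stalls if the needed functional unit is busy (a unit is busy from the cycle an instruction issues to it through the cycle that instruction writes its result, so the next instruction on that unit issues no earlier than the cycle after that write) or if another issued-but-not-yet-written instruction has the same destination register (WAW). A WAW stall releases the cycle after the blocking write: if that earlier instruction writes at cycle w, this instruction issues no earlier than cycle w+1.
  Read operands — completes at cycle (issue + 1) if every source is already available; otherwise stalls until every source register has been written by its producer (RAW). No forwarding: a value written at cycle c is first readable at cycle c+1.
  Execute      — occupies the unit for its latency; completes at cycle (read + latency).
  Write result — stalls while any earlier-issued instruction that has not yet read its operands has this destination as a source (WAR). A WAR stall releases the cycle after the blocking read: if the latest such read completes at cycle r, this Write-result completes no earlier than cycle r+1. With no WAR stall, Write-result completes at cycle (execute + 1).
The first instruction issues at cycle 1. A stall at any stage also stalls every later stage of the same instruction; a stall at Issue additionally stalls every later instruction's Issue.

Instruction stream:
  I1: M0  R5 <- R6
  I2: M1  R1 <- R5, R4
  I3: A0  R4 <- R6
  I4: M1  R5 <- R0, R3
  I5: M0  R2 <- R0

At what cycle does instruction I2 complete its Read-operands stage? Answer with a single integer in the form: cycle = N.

t=1  I1→M0
t=2  I1 RO · I2→M1
t=3  I3→A0
t=4  I3 RO
t=5  I3 EX
t=7  I1 EX
t=8  I1 WR R5
t=9  I2 RO
t=10  I3 WR R4
t=14  I2 EX
t=15  I2 WR R1
t=16  I4→M1
t=17  I4 RO · I5→M0
t=18  I5 RO
t=22  I4 EX
t=23  I4 WR R5 · I5 EX
t=24  I5 WR R2

cycle = 9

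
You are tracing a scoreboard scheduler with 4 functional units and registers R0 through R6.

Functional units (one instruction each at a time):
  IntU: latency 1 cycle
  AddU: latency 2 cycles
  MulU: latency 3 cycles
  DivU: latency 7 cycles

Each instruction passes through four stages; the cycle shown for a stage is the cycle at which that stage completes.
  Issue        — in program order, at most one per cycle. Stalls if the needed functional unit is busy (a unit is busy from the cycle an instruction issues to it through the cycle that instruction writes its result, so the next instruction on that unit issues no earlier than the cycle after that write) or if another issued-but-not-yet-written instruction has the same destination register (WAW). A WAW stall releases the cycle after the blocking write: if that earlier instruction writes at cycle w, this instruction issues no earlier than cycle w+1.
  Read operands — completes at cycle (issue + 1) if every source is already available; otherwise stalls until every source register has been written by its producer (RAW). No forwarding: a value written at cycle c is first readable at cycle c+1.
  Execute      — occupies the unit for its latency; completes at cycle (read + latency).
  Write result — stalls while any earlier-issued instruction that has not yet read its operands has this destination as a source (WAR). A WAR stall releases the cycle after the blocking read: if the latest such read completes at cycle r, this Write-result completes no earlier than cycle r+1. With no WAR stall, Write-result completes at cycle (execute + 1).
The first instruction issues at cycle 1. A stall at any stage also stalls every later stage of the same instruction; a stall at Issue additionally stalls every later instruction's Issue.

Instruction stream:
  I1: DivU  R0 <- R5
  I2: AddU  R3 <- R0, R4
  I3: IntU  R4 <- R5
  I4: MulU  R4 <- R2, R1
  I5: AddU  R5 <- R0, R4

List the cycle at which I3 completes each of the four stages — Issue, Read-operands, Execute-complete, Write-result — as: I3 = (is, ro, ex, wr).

t=1  I1 issues→DivU
t=2  I1 reads, I2 issues→AddU
t=3  I3 issues→IntU
t=4  I3 reads
t=5  I3 exec-done
t=9  I1 exec-done
t=10  I1 writes R0
t=11  I2 reads
t=12  I3 writes R4
t=13  I2 exec-done, I4 issues→MulU
t=14  I2 writes R3, I4 reads
t=15  I5 issues→AddU
t=17  I4 exec-done
t=18  I4 writes R4
t=19  I5 reads
t=21  I5 exec-done
t=22  I5 writes R5

I3 = (3, 4, 5, 12)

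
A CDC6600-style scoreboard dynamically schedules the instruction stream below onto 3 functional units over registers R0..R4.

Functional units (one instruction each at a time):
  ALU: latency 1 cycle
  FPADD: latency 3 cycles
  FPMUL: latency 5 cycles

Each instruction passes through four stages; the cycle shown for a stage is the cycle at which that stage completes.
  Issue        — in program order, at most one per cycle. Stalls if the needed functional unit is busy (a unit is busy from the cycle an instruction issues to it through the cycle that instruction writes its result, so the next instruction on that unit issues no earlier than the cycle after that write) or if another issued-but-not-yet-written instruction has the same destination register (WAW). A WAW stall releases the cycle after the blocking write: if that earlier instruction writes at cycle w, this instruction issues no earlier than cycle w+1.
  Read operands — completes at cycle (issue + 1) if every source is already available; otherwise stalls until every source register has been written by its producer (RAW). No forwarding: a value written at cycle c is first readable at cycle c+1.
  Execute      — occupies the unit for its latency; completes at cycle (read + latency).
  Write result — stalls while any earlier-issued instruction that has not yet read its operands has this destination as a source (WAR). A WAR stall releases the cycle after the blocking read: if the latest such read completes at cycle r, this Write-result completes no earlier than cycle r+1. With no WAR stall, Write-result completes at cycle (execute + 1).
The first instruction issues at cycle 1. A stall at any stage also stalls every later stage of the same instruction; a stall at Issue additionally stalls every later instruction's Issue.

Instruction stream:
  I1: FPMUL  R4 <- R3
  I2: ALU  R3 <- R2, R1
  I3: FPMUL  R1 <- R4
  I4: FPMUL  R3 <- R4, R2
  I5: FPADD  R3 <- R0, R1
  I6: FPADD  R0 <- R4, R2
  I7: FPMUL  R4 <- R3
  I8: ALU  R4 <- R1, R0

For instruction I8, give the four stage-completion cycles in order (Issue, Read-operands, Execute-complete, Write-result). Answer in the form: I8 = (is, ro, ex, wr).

cycle 1: issue I1 (FPMUL)
cycle 2: I1 read-ops, issue I2 (ALU)
cycle 3: I2 read-ops
cycle 4: I2 finished on ALU
cycle 5: I2→R3
cycle 7: I1 finished on FPMUL
cycle 8: I1→R4
cycle 9: issue I3 (FPMUL)
cycle 10: I3 read-ops
cycle 15: I3 finished on FPMUL
cycle 16: I3→R1
cycle 17: issue I4 (FPMUL)
cycle 18: I4 read-ops
cycle 23: I4 finished on FPMUL
cycle 24: I4→R3
cycle 25: issue I5 (FPADD)
cycle 26: I5 read-ops
cycle 29: I5 finished on FPADD
cycle 30: I5→R3
cycle 31: issue I6 (FPADD)
cycle 32: I6 read-ops, issue I7 (FPMUL)
cycle 33: I7 read-ops
cycle 35: I6 finished on FPADD
cycle 36: I6→R0
cycle 38: I7 finished on FPMUL
cycle 39: I7→R4
cycle 40: issue I8 (ALU)
cycle 41: I8 read-ops
cycle 42: I8 finished on ALU
cycle 43: I8→R4

I8 = (40, 41, 42, 43)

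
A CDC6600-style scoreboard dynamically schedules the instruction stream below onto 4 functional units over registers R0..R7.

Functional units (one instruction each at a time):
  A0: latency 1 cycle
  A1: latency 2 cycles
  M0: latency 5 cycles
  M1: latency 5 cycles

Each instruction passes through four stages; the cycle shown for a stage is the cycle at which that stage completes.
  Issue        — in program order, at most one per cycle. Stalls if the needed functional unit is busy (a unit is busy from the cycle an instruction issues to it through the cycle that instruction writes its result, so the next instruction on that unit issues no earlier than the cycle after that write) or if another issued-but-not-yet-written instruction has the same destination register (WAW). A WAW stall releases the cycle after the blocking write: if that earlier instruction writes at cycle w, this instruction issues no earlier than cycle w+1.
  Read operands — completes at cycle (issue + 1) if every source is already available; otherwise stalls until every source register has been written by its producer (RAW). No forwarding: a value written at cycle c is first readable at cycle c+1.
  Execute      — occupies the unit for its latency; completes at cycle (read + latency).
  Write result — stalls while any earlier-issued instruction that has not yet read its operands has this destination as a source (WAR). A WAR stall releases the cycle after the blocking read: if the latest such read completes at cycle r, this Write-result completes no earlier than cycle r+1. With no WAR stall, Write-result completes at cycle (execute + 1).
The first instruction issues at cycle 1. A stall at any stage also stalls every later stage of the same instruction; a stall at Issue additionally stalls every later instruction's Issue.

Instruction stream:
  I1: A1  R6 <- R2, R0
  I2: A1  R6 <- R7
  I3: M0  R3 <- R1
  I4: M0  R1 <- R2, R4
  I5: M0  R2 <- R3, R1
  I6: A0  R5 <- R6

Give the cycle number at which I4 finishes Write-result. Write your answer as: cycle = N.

cycle = 22

[I1] 1/2/4/5
[I2] 6/7/9/10  (struct: A1 busy until I1 writes@5)
[I3] 7/8/13/14
[I4] 15/16/21/22  (struct: M0 busy until I3 writes@14)
[I5] 23/24/29/30  (struct: M0 busy until I4 writes@22)
[I6] 24/25/26/27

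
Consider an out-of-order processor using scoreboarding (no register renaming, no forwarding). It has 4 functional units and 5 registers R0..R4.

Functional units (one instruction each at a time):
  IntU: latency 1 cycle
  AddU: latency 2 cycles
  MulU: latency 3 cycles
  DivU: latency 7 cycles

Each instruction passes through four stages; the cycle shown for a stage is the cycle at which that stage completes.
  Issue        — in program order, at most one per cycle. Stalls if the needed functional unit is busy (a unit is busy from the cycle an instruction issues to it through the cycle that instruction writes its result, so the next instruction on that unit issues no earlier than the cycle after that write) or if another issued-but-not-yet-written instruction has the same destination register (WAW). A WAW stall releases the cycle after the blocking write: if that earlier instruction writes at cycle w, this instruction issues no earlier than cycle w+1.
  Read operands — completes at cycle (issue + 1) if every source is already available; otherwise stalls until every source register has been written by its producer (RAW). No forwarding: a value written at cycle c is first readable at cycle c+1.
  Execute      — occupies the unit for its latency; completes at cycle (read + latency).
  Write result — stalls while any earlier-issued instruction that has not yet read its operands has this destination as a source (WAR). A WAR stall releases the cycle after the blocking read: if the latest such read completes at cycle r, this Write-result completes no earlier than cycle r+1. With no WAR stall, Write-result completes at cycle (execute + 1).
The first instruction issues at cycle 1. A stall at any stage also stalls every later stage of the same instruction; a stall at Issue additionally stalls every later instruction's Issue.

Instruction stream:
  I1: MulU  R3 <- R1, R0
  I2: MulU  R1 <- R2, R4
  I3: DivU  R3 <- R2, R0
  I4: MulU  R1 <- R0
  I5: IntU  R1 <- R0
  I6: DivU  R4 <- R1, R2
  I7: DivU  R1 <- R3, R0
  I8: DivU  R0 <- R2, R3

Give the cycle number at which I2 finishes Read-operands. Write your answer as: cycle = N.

cycle = 8

I1  is:1  ro:2  ex:5  wr:6
I2  is:7  ro:8  ex:11  wr:12  — struct: MulU busy until I1 writes@6
I3  is:8  ro:9  ex:16  wr:17
I4  is:13  ro:14  ex:17  wr:18  — struct: MulU busy until I2 writes@12
I5  is:19  ro:20  ex:21  wr:22  — WAW R1: wait I4 write@18
I6  is:20  ro:23  ex:30  wr:31  — RAW R1: wait I5 write@22
I7  is:32  ro:33  ex:40  wr:41  — struct: DivU busy until I6 writes@31
I8  is:42  ro:43  ex:50  wr:51  — struct: DivU busy until I7 writes@41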